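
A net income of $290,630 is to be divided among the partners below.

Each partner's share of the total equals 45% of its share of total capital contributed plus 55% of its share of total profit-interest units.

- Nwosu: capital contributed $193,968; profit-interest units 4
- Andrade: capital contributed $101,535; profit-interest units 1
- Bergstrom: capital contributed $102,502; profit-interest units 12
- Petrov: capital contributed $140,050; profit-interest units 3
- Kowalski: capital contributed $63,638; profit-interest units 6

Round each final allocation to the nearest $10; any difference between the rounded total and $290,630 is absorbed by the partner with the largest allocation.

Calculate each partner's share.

Nwosu: $66,750 · Andrade: $28,220 · Bergstrom: $96,060 · Petrov: $48,880 · Kowalski: $50,720

Capital contributed total 601,693; profit-interest units total 26.
Blended shares (45% capital contributed + 55% profit-interest units): Nwosu 0.2297; Andrade 0.0971; Bergstrom 0.3305; Petrov 0.1682; Kowalski 0.1745.
Unrounded shares: Nwosu 66,752.50; Andrade 28,217.51; Bergstrom 96,055.06; Petrov 48,884.98; Kowalski 50,719.96.
After rounding ($10): Nwosu $66,750; Andrade $28,220; Bergstrom $96,060; Petrov $48,880; Kowalski $50,720. Sum = $290,630.
Sum already equals the total — no adjustment.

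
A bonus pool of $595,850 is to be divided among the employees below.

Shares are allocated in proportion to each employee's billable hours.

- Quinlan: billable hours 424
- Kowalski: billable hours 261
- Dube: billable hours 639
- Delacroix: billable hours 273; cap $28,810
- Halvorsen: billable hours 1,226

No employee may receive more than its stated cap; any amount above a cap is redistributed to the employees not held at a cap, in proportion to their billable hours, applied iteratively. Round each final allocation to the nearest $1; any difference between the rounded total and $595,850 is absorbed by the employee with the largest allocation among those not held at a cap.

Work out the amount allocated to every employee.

Billable hours total: 2,823.
Proportional shares (ignoring caps): Quinlan 89,493.59; Kowalski 55,089.21; Dube 134,873.59; Delacroix 57,622.05; Halvorsen 258,771.56.
Cap binds for Delacroix ($28,810); residual $567,040 reallocated over remaining billable hours 2,550.
Shares after redistribution: Quinlan 94,284.30 → $94,284; Kowalski 58,038.21 → $58,038; Dube 142,093.55 → $142,094; Halvorsen 272,623.94 → $272,624.

Quinlan: $94,284 · Kowalski: $58,038 · Dube: $142,094 · Delacroix: $28,810 · Halvorsen: $272,624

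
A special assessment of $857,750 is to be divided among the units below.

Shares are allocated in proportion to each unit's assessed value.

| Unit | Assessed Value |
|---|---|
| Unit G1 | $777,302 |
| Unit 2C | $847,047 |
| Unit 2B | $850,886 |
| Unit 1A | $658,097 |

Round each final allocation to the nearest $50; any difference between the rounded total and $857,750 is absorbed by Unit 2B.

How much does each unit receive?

Unit G1: $212,800 · Unit 2C: $231,900 · Unit 2B: $232,900 · Unit 1A: $180,150

Sum of assessed value: 3,133,332.
Proportional shares: Unit G1 777,302/3,133,332 × $857,750 = 212,786.51; Unit 2C 847,047/3,133,332 × $857,750 = 231,879.21; Unit 2B 850,886/3,133,332 × $857,750 = 232,930.14; Unit 1A 658,097/3,133,332 × $857,750 = 180,154.13.
Rounded to nearest $50: Unit G1 $212,800; Unit 2C $231,900; Unit 2B $232,950; Unit 1A $180,150. Sum = $857,800.
Difference $857,750 − $857,800 = −$50 applied to Unit 2B: Unit 2B becomes $232,900.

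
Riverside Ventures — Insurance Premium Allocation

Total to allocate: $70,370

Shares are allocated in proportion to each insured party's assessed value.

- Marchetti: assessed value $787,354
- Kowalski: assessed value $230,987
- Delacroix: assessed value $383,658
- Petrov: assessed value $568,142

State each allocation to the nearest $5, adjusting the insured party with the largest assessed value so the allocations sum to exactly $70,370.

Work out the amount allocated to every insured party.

Marchetti: $28,120 · Kowalski: $8,250 · Delacroix: $13,705 · Petrov: $20,295

Combined assessed value = 1,970,141.
Unrounded shares: Marchetti 787,354/1,970,141 × $70,370 = 28,122.91; Kowalski 230,987/1,970,141 × $70,370 = 8,250.45; Delacroix 383,658/1,970,141 × $70,370 = 13,703.59; Petrov 568,142/1,970,141 × $70,370 = 20,293.04.
At nearest $5: Marchetti $28,125; Kowalski $8,250; Delacroix $13,705; Petrov $20,295. Sum = $70,375.
Difference $70,370 − $70,375 = −$5 applied to largest assessed value (Marchetti): Marchetti becomes $28,120.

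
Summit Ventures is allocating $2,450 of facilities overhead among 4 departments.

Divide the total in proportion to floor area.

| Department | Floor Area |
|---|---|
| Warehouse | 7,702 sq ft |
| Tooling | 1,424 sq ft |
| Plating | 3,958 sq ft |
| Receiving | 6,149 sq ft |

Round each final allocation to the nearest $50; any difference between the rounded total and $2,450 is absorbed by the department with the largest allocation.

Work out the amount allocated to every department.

Warehouse: $950; Tooling: $200; Plating: $500; Receiving: $800

Combined floor area = 19,233.
Unrounded shares: Warehouse 7,702/19,233 × $2,450 = 981.12; Tooling 1,424/19,233 × $2,450 = 181.40; Plating 3,958/19,233 × $2,450 = 504.19; Receiving 6,149/19,233 × $2,450 = 783.29.
At nearest $50: Warehouse $1,000; Tooling $200; Plating $500; Receiving $800. Sum = $2,500.
Difference $2,450 − $2,500 = −$50 applied to largest allocation (Warehouse): Warehouse becomes $950.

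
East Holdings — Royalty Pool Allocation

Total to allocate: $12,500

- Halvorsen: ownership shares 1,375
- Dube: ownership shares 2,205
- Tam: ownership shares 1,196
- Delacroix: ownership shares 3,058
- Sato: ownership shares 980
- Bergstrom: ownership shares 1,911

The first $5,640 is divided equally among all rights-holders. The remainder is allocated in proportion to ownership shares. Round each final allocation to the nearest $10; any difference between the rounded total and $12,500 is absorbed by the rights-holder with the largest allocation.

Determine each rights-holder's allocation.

First tranche $5,640 split equally: $940 each.
Remainder $6,860 by ownership shares (total 10,725): Halvorsen 879.49 → $880; Dube 1,410.38 → $1,410; Tam 764.99 → $760; Delacroix 1,955.98 → $1,960; Sato 626.83 → $630; Bergstrom 1,222.33 → $1,220.
Totals: Halvorsen $940 + $880 = $1,820; Dube $940 + $1,410 = $2,350; Tam $940 + $760 = $1,700; Delacroix $940 + $1,960 = $2,900; Sato $940 + $630 = $1,570; Bergstrom $940 + $1,220 = $2,160.

Halvorsen: $1,820 | Dube: $2,350 | Tam: $1,700 | Delacroix: $2,900 | Sato: $1,570 | Bergstrom: $2,160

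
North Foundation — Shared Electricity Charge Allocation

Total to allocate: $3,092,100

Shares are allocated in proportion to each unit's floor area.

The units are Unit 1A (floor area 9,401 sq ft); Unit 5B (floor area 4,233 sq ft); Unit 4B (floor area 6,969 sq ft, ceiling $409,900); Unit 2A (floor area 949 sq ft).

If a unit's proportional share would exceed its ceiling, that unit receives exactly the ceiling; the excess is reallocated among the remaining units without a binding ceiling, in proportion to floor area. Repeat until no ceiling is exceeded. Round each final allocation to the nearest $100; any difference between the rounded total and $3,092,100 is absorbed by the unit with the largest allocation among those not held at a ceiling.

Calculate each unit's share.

Unit 1A: $1,729,100 · Unit 5B: $778,600 · Unit 4B: $409,900 · Unit 2A: $174,500

Total floor area = 21,552.
Unconstrained shares: Unit 1A 1,348,776.55; Unit 5B 607,315.30; Unit 4B 999,853.61; Unit 2A 136,154.55.
Cap binds for Unit 4B ($409,900); remaining pool $2,682,200 reallocated over remaining floor area 14,583.
Remaining shares: Unit 1A 1,729,092.93 → $1,729,100; Unit 5B 778,560.83 → $778,600; Unit 2A 174,546.24 → $174,500.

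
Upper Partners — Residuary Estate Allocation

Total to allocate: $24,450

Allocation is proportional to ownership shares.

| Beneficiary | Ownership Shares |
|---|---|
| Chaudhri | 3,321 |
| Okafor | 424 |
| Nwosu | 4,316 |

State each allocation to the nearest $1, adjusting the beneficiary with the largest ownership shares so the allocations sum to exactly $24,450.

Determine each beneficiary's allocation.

Chaudhri: $10,073 | Okafor: $1,286 | Nwosu: $13,091

Total ownership shares = 3,321 + 424 + 4,316 = 8,061.
Pro-rata amounts: Chaudhri 10,073.00; Okafor 1,286.04; Nwosu 13,090.96.
After rounding ($1): Chaudhri $10,073; Okafor $1,286; Nwosu $13,091. Sum = $24,450.
Rounded total matches; no reconciliation needed.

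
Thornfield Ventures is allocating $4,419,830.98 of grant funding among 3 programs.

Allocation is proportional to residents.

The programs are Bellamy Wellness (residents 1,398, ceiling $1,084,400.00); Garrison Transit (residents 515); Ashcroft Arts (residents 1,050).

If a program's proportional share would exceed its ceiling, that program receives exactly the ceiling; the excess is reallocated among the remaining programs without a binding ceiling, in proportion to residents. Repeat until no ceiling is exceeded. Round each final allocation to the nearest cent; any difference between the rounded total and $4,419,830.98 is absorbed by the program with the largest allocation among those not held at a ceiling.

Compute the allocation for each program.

Bellamy Wellness: $1,084,400.00 · Garrison Transit: $1,097,601.89 · Ashcroft Arts: $2,237,829.09

Residents total: 2,963.
Unconstrained shares: Bellamy Wellness 2,085,360.6851; Garrison Transit 768,212.2696; Ashcroft Arts 1,566,258.0253.
Held at cap: Bellamy Wellness ($1,084,400.00); remaining pool $3,335,430.98 reallocated over remaining residents 1,565.
Redistributed shares: Garrison Transit 1,097,601.8880 → $1,097,601.89; Ashcroft Arts 2,237,829.0920 → $2,237,829.09.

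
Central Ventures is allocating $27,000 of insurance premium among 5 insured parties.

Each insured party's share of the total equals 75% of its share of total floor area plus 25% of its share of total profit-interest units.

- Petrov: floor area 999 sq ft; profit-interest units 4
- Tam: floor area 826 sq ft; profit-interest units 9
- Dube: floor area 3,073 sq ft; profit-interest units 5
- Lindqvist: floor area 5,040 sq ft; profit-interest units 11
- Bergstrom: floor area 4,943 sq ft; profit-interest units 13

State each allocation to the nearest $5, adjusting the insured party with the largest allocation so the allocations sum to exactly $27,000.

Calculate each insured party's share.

Petrov: $2,000; Tam: $2,570; Dube: $4,985; Lindqvist: $8,625; Bergstrom: $8,820

Totals — floor area 14,881, profit-interest units 42.
Blended shares (75% floor area + 25% profit-interest units): Petrov 0.0742; Tam 0.0952; Dube 0.1846; Lindqvist 0.3195; Bergstrom 0.3265.
Raw shares: Petrov 2,002.29; Tam 2,570.45; Dube 4,985.30; Lindqvist 8,626.27; Bergstrom 8,815.70.
Rounded to nearest $5: Petrov $2,000; Tam $2,570; Dube $4,985; Lindqvist $8,625; Bergstrom $8,815. Sum = $26,995.
Difference $27,000 − $26,995 = +$5 applied to largest allocation (Bergstrom): Bergstrom becomes $8,820.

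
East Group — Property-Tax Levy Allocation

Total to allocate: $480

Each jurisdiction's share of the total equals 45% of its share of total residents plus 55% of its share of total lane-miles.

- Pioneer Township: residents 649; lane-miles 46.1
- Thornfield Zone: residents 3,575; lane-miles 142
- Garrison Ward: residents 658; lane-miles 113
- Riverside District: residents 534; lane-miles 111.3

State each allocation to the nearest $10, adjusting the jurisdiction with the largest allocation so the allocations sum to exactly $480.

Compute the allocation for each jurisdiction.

Totals — residents 5,416, lane-miles 412.4.
Blended shares (45% residents + 55% lane-miles): Pioneer Township 0.1154; Thornfield Zone 0.4864; Garrison Ward 0.2054; Riverside District 0.1928.
Pro-rata amounts: Pioneer Township 55.39; Thornfield Zone 233.48; Garrison Ward 98.58; Riverside District 92.55.
Rounded to nearest $10: Pioneer Township $60; Thornfield Zone $230; Garrison Ward $100; Riverside District $90. Sum = $480.
Sum already equals the total — no adjustment.

Pioneer Township: $60 | Thornfield Zone: $230 | Garrison Ward: $100 | Riverside District: $90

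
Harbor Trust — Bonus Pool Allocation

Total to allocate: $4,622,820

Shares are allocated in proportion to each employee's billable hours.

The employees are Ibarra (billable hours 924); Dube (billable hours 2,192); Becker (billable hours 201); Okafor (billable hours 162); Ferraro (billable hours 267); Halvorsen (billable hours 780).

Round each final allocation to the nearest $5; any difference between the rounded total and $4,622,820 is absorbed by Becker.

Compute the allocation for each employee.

Sum of billable hours: 4,526.
Unrounded shares: Ibarra 924/4,526 × $4,622,820 = 943,766.17; Dube 2,192/4,526 × $4,622,820 = 2,238,891.17; Becker 201/4,526 × $4,622,820 = 205,299.78; Okafor 162/4,526 × $4,622,820 = 165,465.50; Ferraro 267/4,526 × $4,622,820 = 272,711.65; Halvorsen 780/4,526 × $4,622,820 = 796,685.73.
After rounding ($5): Ibarra $943,765; Dube $2,238,890; Becker $205,300; Okafor $165,465; Ferraro $272,710; Halvorsen $796,685. Sum = $4,622,815.
Difference $4,622,820 − $4,622,815 = +$5 applied to Becker: Becker becomes $205,305.

Ibarra: $943,765; Dube: $2,238,890; Becker: $205,305; Okafor: $165,465; Ferraro: $272,710; Halvorsen: $796,685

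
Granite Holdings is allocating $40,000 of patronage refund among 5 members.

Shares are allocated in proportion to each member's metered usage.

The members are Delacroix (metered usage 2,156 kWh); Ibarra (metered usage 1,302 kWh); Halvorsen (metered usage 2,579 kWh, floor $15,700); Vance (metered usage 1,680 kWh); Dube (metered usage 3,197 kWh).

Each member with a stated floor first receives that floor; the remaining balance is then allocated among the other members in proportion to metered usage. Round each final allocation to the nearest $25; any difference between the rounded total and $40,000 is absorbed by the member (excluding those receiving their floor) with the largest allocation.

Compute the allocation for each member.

Delacroix: $6,275 | Ibarra: $3,800 | Halvorsen: $15,700 | Vance: $4,900 | Dube: $9,325

Minimums first: Halvorsen $15,700. Residual $24,300.
Residual split over remaining metered usage 8,335: Delacroix 6,285.64 → $6,275; Ibarra 3,795.87 → $3,800; Vance 4,897.90 → $4,900; Dube 9,320.59 → $9,325.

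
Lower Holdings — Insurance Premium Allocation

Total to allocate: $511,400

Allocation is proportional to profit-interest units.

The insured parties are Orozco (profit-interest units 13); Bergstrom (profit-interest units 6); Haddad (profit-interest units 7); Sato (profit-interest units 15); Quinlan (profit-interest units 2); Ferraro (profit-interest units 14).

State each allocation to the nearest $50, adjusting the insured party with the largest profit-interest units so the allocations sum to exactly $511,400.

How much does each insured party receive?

Combined profit-interest units = 57.
Pro-rata amounts: Orozco 13/57 × $511,400 = 116,635.09; Bergstrom 6/57 × $511,400 = 53,831.58; Haddad 7/57 × $511,400 = 62,803.51; Sato 15/57 × $511,400 = 134,578.95; Quinlan 2/57 × $511,400 = 17,943.86; Ferraro 14/57 × $511,400 = 125,607.02.
After rounding ($50): Orozco $116,650; Bergstrom $53,850; Haddad $62,800; Sato $134,600; Quinlan $17,950; Ferraro $125,600. Sum = $511,450.
Difference $511,400 − $511,450 = −$50 applied to largest profit-interest units (Sato): Sato becomes $134,550.

Orozco: $116,650 | Bergstrom: $53,850 | Haddad: $62,800 | Sato: $134,550 | Quinlan: $17,950 | Ferraro: $125,600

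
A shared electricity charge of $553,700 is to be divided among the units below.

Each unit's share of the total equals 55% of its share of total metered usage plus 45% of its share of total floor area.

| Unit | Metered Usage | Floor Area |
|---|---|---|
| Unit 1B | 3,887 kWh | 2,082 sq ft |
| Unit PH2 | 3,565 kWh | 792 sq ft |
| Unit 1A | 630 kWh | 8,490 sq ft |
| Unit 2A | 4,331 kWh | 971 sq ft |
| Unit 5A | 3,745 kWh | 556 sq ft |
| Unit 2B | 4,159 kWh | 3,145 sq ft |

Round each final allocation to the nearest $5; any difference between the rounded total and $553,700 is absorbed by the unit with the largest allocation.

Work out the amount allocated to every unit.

Totals — metered usage 20,317, floor area 16,036.
Combined weights (55% metered usage + 45% floor area): Unit 1B 0.1636; Unit PH2 0.1187; Unit 1A 0.2553; Unit 2A 0.1445; Unit 5A 0.1170; Unit 2B 0.2008.
Raw shares: Unit 1B 90,612.72; Unit PH2 65,742.38; Unit 1A 141,359.54; Unit 2A 80,005.36; Unit 5A 64,773.49; Unit 2B 111,206.51.
After rounding ($5): Unit 1B $90,615; Unit PH2 $65,740; Unit 1A $141,360; Unit 2A $80,005; Unit 5A $64,775; Unit 2B $111,205. Sum = $553,700.
No rounding difference to absorb.

Unit 1B: $90,615 | Unit PH2: $65,740 | Unit 1A: $141,360 | Unit 2A: $80,005 | Unit 5A: $64,775 | Unit 2B: $111,205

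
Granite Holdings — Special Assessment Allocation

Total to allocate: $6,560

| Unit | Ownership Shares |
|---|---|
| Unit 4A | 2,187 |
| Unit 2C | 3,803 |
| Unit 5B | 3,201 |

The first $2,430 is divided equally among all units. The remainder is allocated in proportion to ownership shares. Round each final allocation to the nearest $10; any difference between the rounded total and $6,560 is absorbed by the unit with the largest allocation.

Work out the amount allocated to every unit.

Unit 4A: $1,790 · Unit 2C: $2,520 · Unit 5B: $2,250

$2,430 shared equally gives $810 per unit.
Remainder $4,130 by ownership shares (total 9,191): Unit 4A 982.73 → $980; Unit 2C 1,708.89 → $1,710; Unit 5B 1,438.38 → $1,440.
Totals: Unit 4A $810 + $980 = $1,790; Unit 2C $810 + $1,710 = $2,520; Unit 5B $810 + $1,440 = $2,250.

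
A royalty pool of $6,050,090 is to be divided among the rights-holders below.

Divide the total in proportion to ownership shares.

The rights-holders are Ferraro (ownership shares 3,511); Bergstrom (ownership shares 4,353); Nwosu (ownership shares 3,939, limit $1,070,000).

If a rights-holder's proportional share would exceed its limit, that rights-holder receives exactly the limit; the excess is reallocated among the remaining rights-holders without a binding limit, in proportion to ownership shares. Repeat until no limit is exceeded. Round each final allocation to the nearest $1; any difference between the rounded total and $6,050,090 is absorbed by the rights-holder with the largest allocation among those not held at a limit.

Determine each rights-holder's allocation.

Ferraro: $2,223,435 | Bergstrom: $2,756,655 | Nwosu: $1,070,000

Combined ownership shares = 11,803.
Proportional shares (ignoring caps): Ferraro 1,799,700.58; Bergstrom 2,231,300.67; Nwosu 2,019,088.75.
Capped: Nwosu ($1,070,000); residual $4,980,090 reallocated over remaining ownership shares 7,864.
Shares after redistribution: Ferraro 2,223,435.40 → $2,223,435; Bergstrom 2,756,654.60 → $2,756,655.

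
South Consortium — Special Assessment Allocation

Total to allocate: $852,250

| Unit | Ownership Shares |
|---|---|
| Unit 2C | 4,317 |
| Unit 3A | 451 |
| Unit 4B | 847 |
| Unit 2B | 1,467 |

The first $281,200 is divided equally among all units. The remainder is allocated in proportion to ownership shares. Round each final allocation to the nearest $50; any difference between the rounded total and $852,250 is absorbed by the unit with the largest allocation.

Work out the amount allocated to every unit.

Unit 2C: $418,400 | Unit 3A: $106,650 | Unit 4B: $138,600 | Unit 2B: $188,600

Equal tier: $281,200 ÷ 4 = $70,300 apiece.
Remainder $571,050 by ownership shares (total 7,082): Unit 2C 348,096.99 → $348,100; Unit 3A 36,365.93 → $36,350; Unit 4B 68,297.00 → $68,300; Unit 2B 118,290.08 → $118,300.
Totals: Unit 2C $70,300 + $348,100 = $418,400; Unit 3A $70,300 + $36,350 = $106,650; Unit 4B $70,300 + $68,300 = $138,600; Unit 2B $70,300 + $118,300 = $188,600.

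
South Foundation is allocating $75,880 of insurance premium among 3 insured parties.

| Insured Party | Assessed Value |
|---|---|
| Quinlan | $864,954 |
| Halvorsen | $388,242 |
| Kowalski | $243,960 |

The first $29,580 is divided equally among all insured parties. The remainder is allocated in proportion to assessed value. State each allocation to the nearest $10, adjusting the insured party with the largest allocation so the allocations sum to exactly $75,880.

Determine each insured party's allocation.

$29,580 shared equally gives $9,860 per insured party.
Remainder $46,300 by assessed value (total 1,497,156): Quinlan 26,748.96 → $26,750; Halvorsen 12,006.50 → $12,010; Kowalski 7,544.54 → $7,540.
Totals: Quinlan $9,860 + $26,750 = $36,610; Halvorsen $9,860 + $12,010 = $21,870; Kowalski $9,860 + $7,540 = $17,400.

Quinlan: $36,610; Halvorsen: $21,870; Kowalski: $17,400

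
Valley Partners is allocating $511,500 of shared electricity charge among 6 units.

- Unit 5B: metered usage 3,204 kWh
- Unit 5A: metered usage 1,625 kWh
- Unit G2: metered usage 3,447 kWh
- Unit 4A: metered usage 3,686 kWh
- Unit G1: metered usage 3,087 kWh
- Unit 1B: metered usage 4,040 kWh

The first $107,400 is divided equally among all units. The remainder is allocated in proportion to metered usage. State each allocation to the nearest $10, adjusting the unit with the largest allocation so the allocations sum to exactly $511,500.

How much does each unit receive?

$107,400 shared equally gives $17,900 per unit.
Remainder $404,100 by metered usage (total 19,089): Unit 5B 67,826.31 → $67,830; Unit 5A 34,400.05 → $34,400; Unit G2 72,970.44 → $72,970; Unit 4A 78,029.89 → $78,030; Unit G1 65,349.50 → $65,350; Unit 1B 85,523.81 → $85,520.
Totals: Unit 5B $17,900 + $67,830 = $85,730; Unit 5A $17,900 + $34,400 = $52,300; Unit G2 $17,900 + $72,970 = $90,870; Unit 4A $17,900 + $78,030 = $95,930; Unit G1 $17,900 + $65,350 = $83,250; Unit 1B $17,900 + $85,520 = $103,420.

Unit 5B: $85,730 | Unit 5A: $52,300 | Unit G2: $90,870 | Unit 4A: $95,930 | Unit G1: $83,250 | Unit 1B: $103,420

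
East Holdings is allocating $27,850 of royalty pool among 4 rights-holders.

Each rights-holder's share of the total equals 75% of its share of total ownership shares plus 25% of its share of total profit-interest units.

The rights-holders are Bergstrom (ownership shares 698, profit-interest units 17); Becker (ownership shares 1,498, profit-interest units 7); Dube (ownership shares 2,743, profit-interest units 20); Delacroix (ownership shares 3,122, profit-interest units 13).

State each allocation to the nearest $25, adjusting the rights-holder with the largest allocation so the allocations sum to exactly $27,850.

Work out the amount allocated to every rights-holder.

Bergstrom: $3,875; Becker: $4,725; Dube: $9,550; Delacroix: $9,700

Ownership shares total 8,061; profit-interest units total 57.
Composite weights (75% ownership shares + 25% profit-interest units): Bergstrom 0.1395; Becker 0.1701; Dube 0.3429; Delacroix 0.3475.
Pro-rata amounts: Bergstrom 3,885.18; Becker 4,736.63; Dube 9,550.59; Delacroix 9,677.60.
After rounding ($25): Bergstrom $3,875; Becker $4,725; Dube $9,550; Delacroix $9,675. Sum = $27,825.
Difference $27,850 − $27,825 = +$25 applied to largest allocation (Delacroix): Delacroix becomes $9,700.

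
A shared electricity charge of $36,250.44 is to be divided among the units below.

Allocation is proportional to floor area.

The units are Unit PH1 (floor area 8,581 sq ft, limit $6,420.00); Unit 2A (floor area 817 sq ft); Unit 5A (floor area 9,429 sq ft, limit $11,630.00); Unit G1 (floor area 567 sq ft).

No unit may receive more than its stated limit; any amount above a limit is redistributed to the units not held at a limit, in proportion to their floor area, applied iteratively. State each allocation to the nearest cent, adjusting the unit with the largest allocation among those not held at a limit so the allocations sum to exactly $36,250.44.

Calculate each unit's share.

Sum of floor area: 19,394.
Unconstrained shares: Unit PH1 16,039.2403; Unit 2A 1,527.1017; Unit 5A 17,624.2858; Unit G1 1,059.8123.
Held at cap: Unit PH1 ($6,420.00), Unit 5A ($11,630.00); residual $18,200.44 reallocated over remaining floor area 1,384.
Redistributed shares: Unit 2A 10,744.0459 → $10,744.05; Unit G1 7,456.3941 → $7,456.39.

Unit PH1: $6,420.00; Unit 2A: $10,744.05; Unit 5A: $11,630.00; Unit G1: $7,456.39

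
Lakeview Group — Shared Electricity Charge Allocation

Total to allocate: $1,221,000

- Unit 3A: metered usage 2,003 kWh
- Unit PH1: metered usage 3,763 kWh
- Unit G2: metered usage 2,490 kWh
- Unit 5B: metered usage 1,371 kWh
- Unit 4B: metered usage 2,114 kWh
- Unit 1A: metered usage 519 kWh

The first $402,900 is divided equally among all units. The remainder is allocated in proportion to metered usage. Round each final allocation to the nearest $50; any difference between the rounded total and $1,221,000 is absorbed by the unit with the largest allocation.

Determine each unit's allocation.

Unit 3A: $200,800; Unit PH1: $318,250; Unit G2: $233,300; Unit 5B: $158,650; Unit 4B: $208,200; Unit 1A: $101,800

$402,900 shared equally gives $67,150 per unit.
Remainder $818,100 by metered usage (total 12,260): Unit 3A 133,658.59 → $133,650; Unit PH1 251,101.98 → $251,100; Unit G2 166,155.71 → $166,150; Unit 5B 91,485.73 → $91,500; Unit 4B 141,065.53 → $141,050; Unit 1A 34,632.46 → $34,650.
Totals: Unit 3A $67,150 + $133,650 = $200,800; Unit PH1 $67,150 + $251,100 = $318,250; Unit G2 $67,150 + $166,150 = $233,300; Unit 5B $67,150 + $91,500 = $158,650; Unit 4B $67,150 + $141,050 = $208,200; Unit 1A $67,150 + $34,650 = $101,800.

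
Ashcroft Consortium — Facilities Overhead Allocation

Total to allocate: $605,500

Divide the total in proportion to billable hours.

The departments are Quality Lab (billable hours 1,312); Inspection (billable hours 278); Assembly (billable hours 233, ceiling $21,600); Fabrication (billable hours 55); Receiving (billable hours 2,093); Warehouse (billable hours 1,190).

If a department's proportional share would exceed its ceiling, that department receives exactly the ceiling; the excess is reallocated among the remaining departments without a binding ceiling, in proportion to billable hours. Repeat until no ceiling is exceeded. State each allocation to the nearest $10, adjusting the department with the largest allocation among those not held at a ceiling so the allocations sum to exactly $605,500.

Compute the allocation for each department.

Quality Lab: $155,450 | Inspection: $32,940 | Assembly: $21,600 | Fabrication: $6,520 | Receiving: $247,990 | Warehouse: $141,000

Combined billable hours = 5,161.
Pro-rata shares before constraints: Quality Lab 153,926.76; Inspection 32,615.58; Assembly 27,336.08; Fabrication 6,452.72; Receiving 245,555.42; Warehouse 139,613.45.
Held at cap: Assembly ($21,600); balance $583,900 reallocated over remaining billable hours 4,928.
Remaining shares: Quality Lab 155,453.90 → $155,450; Inspection 32,939.16 → $32,940; Fabrication 6,516.74 → $6,520; Receiving 247,991.62 → $247,990; Warehouse 140,998.58 → $141,000.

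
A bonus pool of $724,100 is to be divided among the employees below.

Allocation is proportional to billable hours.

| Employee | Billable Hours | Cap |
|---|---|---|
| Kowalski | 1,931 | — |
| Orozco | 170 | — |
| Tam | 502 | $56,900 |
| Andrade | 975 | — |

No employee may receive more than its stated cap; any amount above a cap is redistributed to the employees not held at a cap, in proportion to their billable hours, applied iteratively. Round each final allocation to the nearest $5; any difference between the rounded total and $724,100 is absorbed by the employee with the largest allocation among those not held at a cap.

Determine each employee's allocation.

Kowalski: $418,845; Orozco: $36,875; Tam: $56,900; Andrade: $211,480

Billable hours total: 3,578.
Unconstrained shares: Kowalski 390,787.34; Orozco 34,403.86; Tam 101,592.57; Andrade 197,316.24.
Capped: Tam ($56,900); remaining pool $667,200 reallocated over remaining billable hours 3,076.
Redistributed shares: Kowalski 418,843.69 → $418,845; Orozco 36,873.86 → $36,875; Andrade 211,482.44 → $211,480.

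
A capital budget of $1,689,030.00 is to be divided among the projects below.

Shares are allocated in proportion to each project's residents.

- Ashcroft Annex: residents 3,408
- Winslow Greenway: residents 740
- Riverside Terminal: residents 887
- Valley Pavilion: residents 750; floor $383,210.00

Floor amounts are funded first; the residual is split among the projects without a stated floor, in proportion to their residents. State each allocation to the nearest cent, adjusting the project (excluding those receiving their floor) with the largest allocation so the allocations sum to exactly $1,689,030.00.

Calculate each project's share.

Fund the minimums — Valley Pavilion $383,210.00. Balance $1,305,820.00.
Balance split over remaining residents 5,035: Ashcroft Annex 883,859.8928 → $883,859.89; Winslow Greenway 191,917.9345 → $191,917.93; Riverside Terminal 230,042.1728 → $230,042.17.
Rounding difference +$0.01 applied to Ashcroft Annex → $883,859.90.

Ashcroft Annex: $883,859.90 | Winslow Greenway: $191,917.93 | Riverside Terminal: $230,042.17 | Valley Pavilion: $383,210.00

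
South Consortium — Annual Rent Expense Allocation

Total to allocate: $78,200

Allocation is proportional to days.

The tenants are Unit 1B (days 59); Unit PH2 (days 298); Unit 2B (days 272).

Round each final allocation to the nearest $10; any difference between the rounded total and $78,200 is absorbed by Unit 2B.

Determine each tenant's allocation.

Unit 1B: $7,340; Unit PH2: $37,050; Unit 2B: $33,810

Sum of days: 629.
Proportional shares: Unit 1B 59/629 × $78,200 = 7,335.14; Unit PH2 298/629 × $78,200 = 37,048.65; Unit 2B 272/629 × $78,200 = 33,816.22.
Rounded to nearest $10: Unit 1B $7,340; Unit PH2 $37,050; Unit 2B $33,820. Sum = $78,210.
Difference $78,200 − $78,210 = −$10 applied to Unit 2B: Unit 2B becomes $33,810.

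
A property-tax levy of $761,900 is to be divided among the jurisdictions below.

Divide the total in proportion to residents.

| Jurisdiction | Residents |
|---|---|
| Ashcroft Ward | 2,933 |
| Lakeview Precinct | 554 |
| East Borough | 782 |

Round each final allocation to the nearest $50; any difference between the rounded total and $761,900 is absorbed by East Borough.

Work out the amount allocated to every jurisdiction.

Combined residents = 4,269.
Unrounded shares: Ashcroft Ward 2,933/4,269 × $761,900 = 523,460.46; Lakeview Precinct 554/4,269 × $761,900 = 98,873.88; East Borough 782/4,269 × $761,900 = 139,565.66.
After rounding ($50): Ashcroft Ward $523,450; Lakeview Precinct $98,850; East Borough $139,550. Sum = $761,850.
Difference $761,900 − $761,850 = +$50 applied to East Borough: East Borough becomes $139,600.

Ashcroft Ward: $523,450; Lakeview Precinct: $98,850; East Borough: $139,600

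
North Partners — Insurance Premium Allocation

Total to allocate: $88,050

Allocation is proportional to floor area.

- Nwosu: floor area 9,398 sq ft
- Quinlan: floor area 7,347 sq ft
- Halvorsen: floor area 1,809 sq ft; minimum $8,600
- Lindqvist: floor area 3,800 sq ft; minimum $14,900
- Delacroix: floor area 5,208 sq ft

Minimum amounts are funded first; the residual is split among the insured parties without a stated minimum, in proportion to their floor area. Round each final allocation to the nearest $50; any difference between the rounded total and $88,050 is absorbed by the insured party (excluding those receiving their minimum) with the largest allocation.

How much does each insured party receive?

Nwosu: $27,650; Quinlan: $21,600; Halvorsen: $8,600; Lindqvist: $14,900; Delacroix: $15,300

Guaranteed amounts: Halvorsen $8,600; Lindqvist $14,900. Balance $64,550.
Balance split over remaining floor area 21,953: Nwosu 27,633.62 → $27,650; Quinlan 21,602.92 → $21,600; Delacroix 15,313.46 → $15,300.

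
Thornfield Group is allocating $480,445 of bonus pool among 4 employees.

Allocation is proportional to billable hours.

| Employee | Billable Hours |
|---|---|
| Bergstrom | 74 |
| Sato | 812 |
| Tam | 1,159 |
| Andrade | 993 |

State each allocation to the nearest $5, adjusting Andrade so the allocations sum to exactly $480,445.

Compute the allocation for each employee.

Bergstrom: $11,705; Sato: $128,415; Tam: $183,290; Andrade: $157,035

Combined billable hours = 3,038.
Raw shares: Bergstrom 74/3,038 × $480,445 = 11,702.74; Sato 812/3,038 × $480,445 = 128,413.87; Tam 1,159/3,038 × $480,445 = 183,290.24; Andrade 993/3,038 × $480,445 = 157,038.15.
At nearest $5: Bergstrom $11,705; Sato $128,415; Tam $183,290; Andrade $157,040. Sum = $480,450.
Difference $480,445 − $480,450 = −$5 applied to Andrade: Andrade becomes $157,035.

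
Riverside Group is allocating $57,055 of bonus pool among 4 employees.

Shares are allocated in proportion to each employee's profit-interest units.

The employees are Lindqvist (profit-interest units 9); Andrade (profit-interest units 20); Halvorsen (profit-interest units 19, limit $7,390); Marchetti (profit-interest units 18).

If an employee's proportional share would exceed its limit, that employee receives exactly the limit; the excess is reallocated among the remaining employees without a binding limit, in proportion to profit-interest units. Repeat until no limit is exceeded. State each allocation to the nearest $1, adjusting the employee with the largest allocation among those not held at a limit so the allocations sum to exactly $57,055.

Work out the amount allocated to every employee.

Lindqvist: $9,510 · Andrade: $21,134 · Halvorsen: $7,390 · Marchetti: $19,021

Combined profit-interest units = 66.
Pro-rata shares before constraints: Lindqvist 7,780.23; Andrade 17,289.39; Halvorsen 16,424.92; Marchetti 15,560.45.
Capped: Halvorsen ($7,390); residual $49,665 reallocated over remaining profit-interest units 47.
Redistributed shares: Lindqvist 9,510.32 → $9,510; Andrade 21,134.04 → $21,134; Marchetti 19,020.64 → $19,021.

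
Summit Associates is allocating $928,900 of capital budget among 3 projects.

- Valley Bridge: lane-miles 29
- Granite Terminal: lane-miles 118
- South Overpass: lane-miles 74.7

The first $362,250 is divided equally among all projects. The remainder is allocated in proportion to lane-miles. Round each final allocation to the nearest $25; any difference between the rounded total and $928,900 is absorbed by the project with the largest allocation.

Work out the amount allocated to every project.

Valley Bridge: $194,875 | Granite Terminal: $422,350 | South Overpass: $311,675

First tranche $362,250 split equally: $120,750 each.
Remainder $566,650 by lane-miles (total 221.7): Valley Bridge 74,122.01 → $74,125; Granite Terminal 301,599.91 → $301,600; South Overpass 190,928.08 → $190,925.
Totals: Valley Bridge $120,750 + $74,125 = $194,875; Granite Terminal $120,750 + $301,600 = $422,350; South Overpass $120,750 + $190,925 = $311,675.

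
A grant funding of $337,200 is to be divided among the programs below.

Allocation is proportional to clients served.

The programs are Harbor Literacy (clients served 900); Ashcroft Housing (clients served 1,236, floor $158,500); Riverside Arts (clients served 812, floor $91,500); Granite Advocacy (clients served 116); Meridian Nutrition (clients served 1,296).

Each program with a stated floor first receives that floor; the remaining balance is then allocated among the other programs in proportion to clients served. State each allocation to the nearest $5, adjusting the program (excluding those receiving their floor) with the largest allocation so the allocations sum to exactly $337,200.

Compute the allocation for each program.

Minimums first: Ashcroft Housing $158,500; Riverside Arts $91,500. Balance $87,200.
Balance split over remaining clients served 2,312: Harbor Literacy 33,944.64 → $33,945; Granite Advocacy 4,375.09 → $4,375; Meridian Nutrition 48,880.28 → $48,880.

Harbor Literacy: $33,945; Ashcroft Housing: $158,500; Riverside Arts: $91,500; Granite Advocacy: $4,375; Meridian Nutrition: $48,880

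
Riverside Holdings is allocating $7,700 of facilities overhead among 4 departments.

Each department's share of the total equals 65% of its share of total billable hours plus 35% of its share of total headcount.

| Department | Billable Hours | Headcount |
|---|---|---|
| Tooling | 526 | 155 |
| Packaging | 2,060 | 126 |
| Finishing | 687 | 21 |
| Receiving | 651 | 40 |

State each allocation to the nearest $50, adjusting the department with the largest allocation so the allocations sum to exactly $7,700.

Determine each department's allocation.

Totals — billable hours 3,924, headcount 342.
Combined weights (65% billable hours + 35% headcount): Tooling 0.2458; Packaging 0.4702; Finishing 0.1353; Receiving 0.1488.
Unrounded shares: Tooling 1,892.32; Packaging 3,620.39; Finishing 1,041.74; Receiving 1,145.54.
Rounded to nearest $50: Tooling $1,900; Packaging $3,600; Finishing $1,050; Receiving $1,150. Sum = $7,700.
Rounded total matches; no reconciliation needed.

Tooling: $1,900; Packaging: $3,600; Finishing: $1,050; Receiving: $1,150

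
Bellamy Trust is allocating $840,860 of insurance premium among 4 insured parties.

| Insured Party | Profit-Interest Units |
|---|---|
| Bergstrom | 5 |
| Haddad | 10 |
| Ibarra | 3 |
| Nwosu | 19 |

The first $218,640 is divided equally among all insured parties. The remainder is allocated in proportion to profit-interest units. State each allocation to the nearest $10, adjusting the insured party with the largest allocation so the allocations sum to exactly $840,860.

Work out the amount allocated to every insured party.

Bergstrom: $138,740 | Haddad: $222,830 | Ibarra: $105,110 | Nwosu: $374,180

Equal tier: $218,640 ÷ 4 = $54,660 apiece.
Remainder $622,220 by profit-interest units (total 37): Bergstrom 84,083.78 → $84,080; Haddad 168,167.57 → $168,170; Ibarra 50,450.27 → $50,450; Nwosu 319,518.38 → $319,520.
Totals: Bergstrom $54,660 + $84,080 = $138,740; Haddad $54,660 + $168,170 = $222,830; Ibarra $54,660 + $50,450 = $105,110; Nwosu $54,660 + $319,520 = $374,180.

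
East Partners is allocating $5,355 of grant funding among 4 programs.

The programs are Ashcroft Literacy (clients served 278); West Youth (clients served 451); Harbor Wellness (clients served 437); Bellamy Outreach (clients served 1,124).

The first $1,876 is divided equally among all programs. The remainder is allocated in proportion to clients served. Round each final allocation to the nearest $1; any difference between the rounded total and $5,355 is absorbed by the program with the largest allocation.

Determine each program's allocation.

Ashcroft Literacy: $891 | West Youth: $1,154 | Harbor Wellness: $1,133 | Bellamy Outreach: $2,177

Equal tier: $1,876 ÷ 4 = $469 apiece.
Remainder $3,479 by clients served (total 2,290): Ashcroft Literacy 422.34 → $422; West Youth 685.17 → $685; Harbor Wellness 663.90 → $664; Bellamy Outreach 1,707.60 → $1,708.
Totals: Ashcroft Literacy $469 + $422 = $891; West Youth $469 + $685 = $1,154; Harbor Wellness $469 + $664 = $1,133; Bellamy Outreach $469 + $1,708 = $2,177.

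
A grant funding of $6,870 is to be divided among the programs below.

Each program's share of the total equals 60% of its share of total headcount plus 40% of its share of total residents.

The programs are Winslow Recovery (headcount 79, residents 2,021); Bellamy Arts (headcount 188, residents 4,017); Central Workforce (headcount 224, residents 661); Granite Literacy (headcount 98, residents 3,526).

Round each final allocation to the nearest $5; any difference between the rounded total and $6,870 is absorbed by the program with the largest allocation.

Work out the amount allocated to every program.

Winslow Recovery: $1,095 · Bellamy Arts: $2,395 · Central Workforce: $1,745 · Granite Literacy: $1,635

Totals — headcount 589, residents 10,225.
Combined weights (60% headcount + 40% residents): Winslow Recovery 0.1595; Bellamy Arts 0.3487; Central Workforce 0.2540; Granite Literacy 0.2378.
Pro-rata amounts: Winslow Recovery 1,096.02; Bellamy Arts 2,395.26; Central Workforce 1,745.27; Granite Literacy 1,633.46.
Rounded to nearest $5: Winslow Recovery $1,095; Bellamy Arts $2,395; Central Workforce $1,745; Granite Literacy $1,635. Sum = $6,870.
Sum already equals the total — no adjustment.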